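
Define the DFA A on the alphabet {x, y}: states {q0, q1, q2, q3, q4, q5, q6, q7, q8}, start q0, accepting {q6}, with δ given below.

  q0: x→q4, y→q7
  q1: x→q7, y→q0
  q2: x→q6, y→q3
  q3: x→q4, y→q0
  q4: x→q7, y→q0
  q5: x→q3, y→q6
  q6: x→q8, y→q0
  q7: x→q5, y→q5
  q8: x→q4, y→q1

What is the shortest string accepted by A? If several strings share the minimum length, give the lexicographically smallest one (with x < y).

A breadth-first search from q0 reaches an accepting state first via the path q0 → q7 → q5 → q6 on input yxy.
No string of length < 3 is accepted (BFS exhausts all shorter strings without reaching an accepting state), and yxy is the lexicographically least accepting string of length 3.

yxy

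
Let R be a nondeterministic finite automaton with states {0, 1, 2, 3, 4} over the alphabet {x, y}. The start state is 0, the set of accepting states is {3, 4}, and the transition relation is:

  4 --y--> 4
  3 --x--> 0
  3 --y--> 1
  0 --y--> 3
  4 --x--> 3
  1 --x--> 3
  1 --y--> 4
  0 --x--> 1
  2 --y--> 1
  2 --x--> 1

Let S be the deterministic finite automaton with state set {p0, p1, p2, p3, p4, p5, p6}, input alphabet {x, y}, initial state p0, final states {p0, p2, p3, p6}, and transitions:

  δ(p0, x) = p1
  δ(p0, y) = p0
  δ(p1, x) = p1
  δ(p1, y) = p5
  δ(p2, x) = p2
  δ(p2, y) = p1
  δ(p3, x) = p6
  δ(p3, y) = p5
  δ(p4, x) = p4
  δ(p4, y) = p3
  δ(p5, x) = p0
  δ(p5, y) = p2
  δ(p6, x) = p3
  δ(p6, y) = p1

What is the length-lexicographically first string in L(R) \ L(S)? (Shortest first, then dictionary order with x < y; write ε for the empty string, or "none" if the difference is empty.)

The string xx is accepted by R but not by S.
No shorter string lies in the difference, and xx is the lexicographically first length-2 string in L(R) \ L(S).

xx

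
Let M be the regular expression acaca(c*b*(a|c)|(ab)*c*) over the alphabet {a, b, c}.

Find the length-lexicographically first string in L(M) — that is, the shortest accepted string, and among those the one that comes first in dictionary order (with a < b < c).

By inspection of the expression, no string of length less than 5 matches, and acaca is the lexicographically first match of length 5.

acaca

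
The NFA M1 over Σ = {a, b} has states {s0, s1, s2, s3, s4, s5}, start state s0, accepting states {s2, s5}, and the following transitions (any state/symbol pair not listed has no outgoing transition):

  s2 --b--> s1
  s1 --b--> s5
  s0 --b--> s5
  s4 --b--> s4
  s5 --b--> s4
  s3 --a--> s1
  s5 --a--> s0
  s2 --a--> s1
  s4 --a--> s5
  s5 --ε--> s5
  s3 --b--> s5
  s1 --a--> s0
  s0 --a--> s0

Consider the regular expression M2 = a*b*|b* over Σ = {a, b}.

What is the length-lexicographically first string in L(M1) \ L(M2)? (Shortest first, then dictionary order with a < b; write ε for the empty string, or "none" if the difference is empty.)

The string bab is accepted by M1 but not by M2.
No shorter string lies in the difference, and bab is the lexicographically first length-3 string in L(M1) \ L(M2).

bab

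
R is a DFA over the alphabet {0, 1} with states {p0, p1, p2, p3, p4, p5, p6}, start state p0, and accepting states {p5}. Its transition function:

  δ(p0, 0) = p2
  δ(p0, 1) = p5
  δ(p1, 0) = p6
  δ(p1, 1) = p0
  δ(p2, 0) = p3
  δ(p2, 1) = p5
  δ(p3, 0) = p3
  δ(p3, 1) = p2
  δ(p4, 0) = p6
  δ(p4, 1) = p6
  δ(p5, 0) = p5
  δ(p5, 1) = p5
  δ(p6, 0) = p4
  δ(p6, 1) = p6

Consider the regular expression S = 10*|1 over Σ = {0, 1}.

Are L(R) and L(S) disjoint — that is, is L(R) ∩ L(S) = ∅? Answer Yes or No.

The string 1 is accepted by both R and S.
Hence L(R) ∩ L(S) ≠ ∅.

No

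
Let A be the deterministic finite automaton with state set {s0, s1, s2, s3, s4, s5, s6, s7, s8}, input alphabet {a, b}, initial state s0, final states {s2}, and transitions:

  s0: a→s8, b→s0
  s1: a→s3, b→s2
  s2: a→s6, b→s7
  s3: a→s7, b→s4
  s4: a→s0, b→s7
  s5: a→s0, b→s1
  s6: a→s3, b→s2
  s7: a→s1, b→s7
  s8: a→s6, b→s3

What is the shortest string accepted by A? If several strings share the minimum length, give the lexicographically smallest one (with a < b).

aab

A breadth-first search from s0 reaches an accepting state first via the path s0 → s8 → s6 → s2 on input aab.
No string of length < 3 is accepted (BFS exhausts all shorter strings without reaching an accepting state), and aab is the lexicographically least accepting string of length 3.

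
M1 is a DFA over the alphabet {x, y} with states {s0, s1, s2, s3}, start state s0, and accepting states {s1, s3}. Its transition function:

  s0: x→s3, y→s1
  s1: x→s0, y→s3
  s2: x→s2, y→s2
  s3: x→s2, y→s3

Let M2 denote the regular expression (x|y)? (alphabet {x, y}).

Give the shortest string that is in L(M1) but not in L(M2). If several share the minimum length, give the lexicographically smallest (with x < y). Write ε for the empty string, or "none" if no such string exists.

The string xy is accepted by M1 but not by M2.
No shorter string lies in the difference, and xy is the lexicographically first length-2 string in L(M1) \ L(M2).

xy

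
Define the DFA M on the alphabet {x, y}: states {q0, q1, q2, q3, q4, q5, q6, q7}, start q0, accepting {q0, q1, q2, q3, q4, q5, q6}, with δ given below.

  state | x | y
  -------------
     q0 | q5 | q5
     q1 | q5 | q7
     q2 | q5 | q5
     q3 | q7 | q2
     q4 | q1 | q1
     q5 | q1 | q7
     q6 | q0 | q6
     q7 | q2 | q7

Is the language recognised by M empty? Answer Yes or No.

No

The empty string ε is accepted: the run q0 ends in the accepting state q0.
Since at least one string is accepted, L(M) is not empty.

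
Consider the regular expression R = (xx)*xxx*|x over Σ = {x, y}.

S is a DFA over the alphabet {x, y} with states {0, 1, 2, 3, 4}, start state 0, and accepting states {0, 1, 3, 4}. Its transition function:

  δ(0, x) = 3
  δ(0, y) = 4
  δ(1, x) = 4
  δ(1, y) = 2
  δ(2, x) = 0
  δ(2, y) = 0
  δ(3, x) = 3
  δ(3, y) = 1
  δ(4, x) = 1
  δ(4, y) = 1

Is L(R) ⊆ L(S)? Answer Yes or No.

Converting the expression R to a DFA (subset construction, then merging equivalent states) gives the minimal DFA with states {r0, r1, r2}, start state r0, accepting states {r1} and transitions r0: x→r1, y→r2; r1: x→r1, y→r2; r2: x→r2, y→r2.
Exploring the product automaton R × S from the start pair (r0, 0), following both machines on each input symbol, reaches 7 state pairs: (r0, 0), (r1, 3), (r2, 4), (r2, 1), (r2, 2), (r2, 0), (r2, 3).
R accepts in {r1} and S accepts in {0, 1, 3, 4}. The reachable pairs whose R-component is accepting are (r1, 3); in each of them the S-component is accepting too, so the product for L(R) \ L(S) (R-component accepting, S-component rejecting) has no reachable accepting pair and the difference is empty.
Hence every string in L(R) is also in L(S).

Yes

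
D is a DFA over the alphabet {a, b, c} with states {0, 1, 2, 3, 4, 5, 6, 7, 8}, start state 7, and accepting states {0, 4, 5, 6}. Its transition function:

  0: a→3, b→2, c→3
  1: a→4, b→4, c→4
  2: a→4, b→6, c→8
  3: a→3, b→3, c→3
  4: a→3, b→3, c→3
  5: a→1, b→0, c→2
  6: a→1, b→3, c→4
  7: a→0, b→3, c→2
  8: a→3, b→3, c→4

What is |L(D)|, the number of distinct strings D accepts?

15

The useful subgraph on states {0, 1, 2, 4, 6, 7, 8} is acyclic, so L(D) is finite; the longest accepting path visits 6 useful states, giving maximum string length 5.
Counting accepting paths from 7 by length: 1 of length 1, 2 of length 2, 4 of length 3, 5 of length 4, 3 of length 5. Total 15.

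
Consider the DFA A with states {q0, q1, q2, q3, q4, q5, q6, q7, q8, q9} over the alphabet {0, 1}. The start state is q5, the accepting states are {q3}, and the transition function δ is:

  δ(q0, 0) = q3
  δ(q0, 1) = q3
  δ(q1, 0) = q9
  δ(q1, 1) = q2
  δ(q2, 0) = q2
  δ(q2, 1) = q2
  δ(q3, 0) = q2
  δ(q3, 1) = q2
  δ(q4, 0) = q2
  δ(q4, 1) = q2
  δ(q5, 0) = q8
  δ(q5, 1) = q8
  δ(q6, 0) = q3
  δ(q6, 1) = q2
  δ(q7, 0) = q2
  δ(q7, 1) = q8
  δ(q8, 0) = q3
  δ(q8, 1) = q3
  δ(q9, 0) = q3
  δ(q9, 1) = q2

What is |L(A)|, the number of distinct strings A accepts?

The useful subgraph on states {q3, q5, q8} is acyclic, so L(A) is finite; the longest accepting path visits 3 useful states, giving maximum string length 2.
Counting accepting paths from q5 by length: 4 of length 2. Total 4.

4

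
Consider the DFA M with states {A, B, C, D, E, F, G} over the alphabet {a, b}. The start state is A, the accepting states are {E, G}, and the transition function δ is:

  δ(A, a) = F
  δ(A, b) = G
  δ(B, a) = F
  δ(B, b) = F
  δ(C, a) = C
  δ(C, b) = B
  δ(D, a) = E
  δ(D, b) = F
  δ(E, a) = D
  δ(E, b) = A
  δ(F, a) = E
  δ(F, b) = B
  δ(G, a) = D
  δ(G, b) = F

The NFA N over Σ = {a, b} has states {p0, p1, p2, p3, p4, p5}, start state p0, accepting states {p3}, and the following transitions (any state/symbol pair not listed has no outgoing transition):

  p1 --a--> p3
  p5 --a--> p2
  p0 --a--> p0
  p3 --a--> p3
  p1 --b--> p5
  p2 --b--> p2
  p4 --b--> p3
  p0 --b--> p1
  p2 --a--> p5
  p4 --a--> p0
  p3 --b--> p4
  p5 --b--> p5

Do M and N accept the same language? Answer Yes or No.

The string b is accepted by M but rejected by N.
So L(M) ≠ L(N).

No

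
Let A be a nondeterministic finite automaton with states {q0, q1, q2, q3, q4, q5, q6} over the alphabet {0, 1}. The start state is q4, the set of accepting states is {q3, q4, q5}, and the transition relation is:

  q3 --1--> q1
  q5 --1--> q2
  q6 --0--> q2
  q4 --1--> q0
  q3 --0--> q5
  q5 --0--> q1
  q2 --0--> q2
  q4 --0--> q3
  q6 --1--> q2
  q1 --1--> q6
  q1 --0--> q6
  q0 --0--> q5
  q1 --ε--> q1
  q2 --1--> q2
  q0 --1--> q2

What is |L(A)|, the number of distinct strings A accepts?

4

The useful subgraph on states {q0, q3, q4, q5} is acyclic, so L(A) is finite; the longest accepting path visits 3 useful states, giving maximum string length 2.
Counting accepting paths from q4 by length: 1 of length 0, 1 of length 1, 2 of length 2. Total 4.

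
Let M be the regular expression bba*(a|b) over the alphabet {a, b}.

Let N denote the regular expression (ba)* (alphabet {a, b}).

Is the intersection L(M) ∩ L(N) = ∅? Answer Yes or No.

Yes

Converting the expression M to a DFA (subset construction, then merging equivalent states) gives the minimal DFA with states {m0, m1, m2, m3, m4, m5}, start state m0, accepting states {m4, m5} and transitions m0: a→m1, b→m2; m1: a→m1, b→m1; m2: a→m1, b→m3; m3: a→m4, b→m5; m4: a→m4, b→m5; m5: a→m1, b→m1.
Converting the expression N to a DFA (subset construction, then merging equivalent states) gives the minimal DFA with states {n0, n1, n2}, start state n0, accepting states {n0} and transitions n0: a→n1, b→n2; n1: a→n1, b→n1; n2: a→n0, b→n1.
Exploring the product automaton M × N from the start pair (m0, n0), following both machines on each input symbol, reaches 8 state pairs: (m0, n0), (m1, n1), (m2, n2), (m1, n0), (m3, n1), (m1, n2), (m4, n1), (m5, n1).
M accepts in {m4, m5} and N accepts in {n0}; no reachable pair has both components accepting, so no string drives both machines to acceptance simultaneously and L(M) ∩ L(N) = ∅.
So no string is accepted by both, and the intersection is empty.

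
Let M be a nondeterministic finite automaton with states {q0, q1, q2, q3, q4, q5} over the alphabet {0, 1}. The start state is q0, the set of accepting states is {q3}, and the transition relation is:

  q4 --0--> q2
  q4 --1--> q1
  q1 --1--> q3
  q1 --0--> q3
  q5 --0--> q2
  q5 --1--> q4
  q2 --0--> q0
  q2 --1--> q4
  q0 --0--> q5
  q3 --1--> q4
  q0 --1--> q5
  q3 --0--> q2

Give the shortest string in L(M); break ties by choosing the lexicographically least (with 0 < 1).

0110

A breadth-first search from q0 reaches an accepting state first via the path q0 → q5 → q4 → q1 → q3 on input 0110.
No string of length < 4 is accepted (BFS exhausts all shorter strings without reaching an accepting state), and 0110 is the lexicographically least accepting string of length 4.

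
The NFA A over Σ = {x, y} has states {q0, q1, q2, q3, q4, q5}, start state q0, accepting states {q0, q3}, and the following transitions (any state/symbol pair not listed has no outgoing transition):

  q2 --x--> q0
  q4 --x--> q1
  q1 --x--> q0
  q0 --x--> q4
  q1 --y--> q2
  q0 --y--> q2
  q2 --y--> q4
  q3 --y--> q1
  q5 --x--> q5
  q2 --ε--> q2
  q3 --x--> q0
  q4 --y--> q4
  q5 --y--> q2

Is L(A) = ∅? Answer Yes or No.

The empty string ε is accepted: the run q0 ends in the accepting state q0.
Since at least one string is accepted, L(A) is not empty.

No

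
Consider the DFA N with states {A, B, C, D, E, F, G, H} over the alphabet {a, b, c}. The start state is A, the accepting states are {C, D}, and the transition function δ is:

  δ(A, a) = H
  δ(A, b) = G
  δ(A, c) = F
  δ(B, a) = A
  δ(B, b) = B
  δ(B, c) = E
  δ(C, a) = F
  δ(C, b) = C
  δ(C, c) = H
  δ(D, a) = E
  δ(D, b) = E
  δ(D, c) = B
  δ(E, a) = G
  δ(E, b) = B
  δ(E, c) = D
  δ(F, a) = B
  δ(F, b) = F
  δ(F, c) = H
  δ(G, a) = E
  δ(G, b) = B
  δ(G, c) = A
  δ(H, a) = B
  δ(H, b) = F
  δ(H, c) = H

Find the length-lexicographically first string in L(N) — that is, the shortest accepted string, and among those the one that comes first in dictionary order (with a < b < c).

bac

A breadth-first search from A reaches an accepting state first via the path A → G → E → D on input bac.
No string of length < 3 is accepted (BFS exhausts all shorter strings without reaching an accepting state), and bac is the lexicographically least accepting string of length 3.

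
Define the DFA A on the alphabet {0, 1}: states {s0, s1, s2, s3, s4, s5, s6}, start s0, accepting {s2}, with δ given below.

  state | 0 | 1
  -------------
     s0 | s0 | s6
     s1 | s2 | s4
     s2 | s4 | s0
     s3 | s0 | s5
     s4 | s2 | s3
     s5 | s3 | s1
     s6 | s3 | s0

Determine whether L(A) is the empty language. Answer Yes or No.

The string 10110 is accepted: the run s0 → s6 → s3 → s5 → s1 → s2 ends in the accepting state s2.
Since at least one string is accepted, L(A) is not empty.

No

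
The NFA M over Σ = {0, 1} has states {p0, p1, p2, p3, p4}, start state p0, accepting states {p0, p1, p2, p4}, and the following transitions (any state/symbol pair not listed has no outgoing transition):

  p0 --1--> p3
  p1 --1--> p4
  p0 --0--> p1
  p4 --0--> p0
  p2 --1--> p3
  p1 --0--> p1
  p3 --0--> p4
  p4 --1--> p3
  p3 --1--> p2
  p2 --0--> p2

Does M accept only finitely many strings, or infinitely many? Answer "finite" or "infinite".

State p1 is reachable from the start and can reach an accepting state, and it lies on the cycle p1 → p1.
Traversing that cycle any number of times yields accepted strings of unbounded length, so the language is infinite.

infinite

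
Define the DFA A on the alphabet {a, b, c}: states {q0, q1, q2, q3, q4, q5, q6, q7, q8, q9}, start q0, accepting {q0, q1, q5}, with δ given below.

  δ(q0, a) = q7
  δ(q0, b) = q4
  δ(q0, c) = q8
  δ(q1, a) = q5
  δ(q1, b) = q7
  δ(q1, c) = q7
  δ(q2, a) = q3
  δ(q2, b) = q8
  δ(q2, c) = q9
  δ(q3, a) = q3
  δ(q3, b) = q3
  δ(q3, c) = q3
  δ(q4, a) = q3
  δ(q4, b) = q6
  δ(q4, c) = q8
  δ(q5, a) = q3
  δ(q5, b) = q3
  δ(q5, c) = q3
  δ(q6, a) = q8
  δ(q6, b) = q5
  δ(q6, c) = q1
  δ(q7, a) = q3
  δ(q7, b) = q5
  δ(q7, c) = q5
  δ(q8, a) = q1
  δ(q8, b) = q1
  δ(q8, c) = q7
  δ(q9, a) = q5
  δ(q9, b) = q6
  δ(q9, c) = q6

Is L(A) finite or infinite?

finite

The useful states (reachable from q0 and able to reach an accepting state) are {q0, q1, q4, q5, q6, q7, q8}.
Restricted to these states the transition graph has no cycle, so every accepting path has bounded length and L is finite.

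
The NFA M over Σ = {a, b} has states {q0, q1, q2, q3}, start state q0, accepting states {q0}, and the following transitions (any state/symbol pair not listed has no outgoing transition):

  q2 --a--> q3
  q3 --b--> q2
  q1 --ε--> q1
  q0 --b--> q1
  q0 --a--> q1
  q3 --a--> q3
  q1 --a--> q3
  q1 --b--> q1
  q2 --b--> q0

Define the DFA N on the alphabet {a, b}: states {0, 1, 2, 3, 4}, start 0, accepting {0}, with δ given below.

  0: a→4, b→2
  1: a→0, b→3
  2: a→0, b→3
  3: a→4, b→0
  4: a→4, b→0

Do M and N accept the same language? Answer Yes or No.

No

The string aabb is accepted by M but rejected by N.
So L(M) ≠ L(N).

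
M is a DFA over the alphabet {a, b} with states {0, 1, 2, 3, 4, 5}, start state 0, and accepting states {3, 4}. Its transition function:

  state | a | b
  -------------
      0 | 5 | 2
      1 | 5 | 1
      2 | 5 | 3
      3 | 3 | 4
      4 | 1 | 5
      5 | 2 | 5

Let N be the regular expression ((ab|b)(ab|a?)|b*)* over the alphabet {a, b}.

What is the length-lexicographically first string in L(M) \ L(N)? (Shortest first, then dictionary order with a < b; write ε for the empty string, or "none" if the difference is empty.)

The string aab is accepted by M but not by N.
No shorter string lies in the difference, and aab is the lexicographically first length-3 string in L(M) \ L(N).

aab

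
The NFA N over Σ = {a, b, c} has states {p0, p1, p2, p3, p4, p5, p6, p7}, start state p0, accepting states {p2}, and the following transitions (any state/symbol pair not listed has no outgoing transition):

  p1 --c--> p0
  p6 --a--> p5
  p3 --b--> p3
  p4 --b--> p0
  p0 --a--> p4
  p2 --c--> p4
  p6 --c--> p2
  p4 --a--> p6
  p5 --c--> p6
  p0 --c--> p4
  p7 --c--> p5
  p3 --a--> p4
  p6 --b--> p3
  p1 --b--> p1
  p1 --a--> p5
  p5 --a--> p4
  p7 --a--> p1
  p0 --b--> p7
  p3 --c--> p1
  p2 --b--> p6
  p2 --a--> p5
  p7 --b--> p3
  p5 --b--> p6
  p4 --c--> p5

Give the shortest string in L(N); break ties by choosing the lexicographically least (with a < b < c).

A breadth-first search from p0 reaches an accepting state first via the path p0 → p4 → p6 → p2 on input aac.
No string of length < 3 is accepted (BFS exhausts all shorter strings without reaching an accepting state), and aac is the lexicographically least accepting string of length 3.

aac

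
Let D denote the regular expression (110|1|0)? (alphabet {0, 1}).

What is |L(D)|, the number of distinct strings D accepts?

The expression has no Kleene star, so L(D) is finite. Expanding the alternatives gives {ε, 0, 1, 110}.
That is 1 of length 0, 2 of length 1, 1 of length 3: 4 strings in all.

4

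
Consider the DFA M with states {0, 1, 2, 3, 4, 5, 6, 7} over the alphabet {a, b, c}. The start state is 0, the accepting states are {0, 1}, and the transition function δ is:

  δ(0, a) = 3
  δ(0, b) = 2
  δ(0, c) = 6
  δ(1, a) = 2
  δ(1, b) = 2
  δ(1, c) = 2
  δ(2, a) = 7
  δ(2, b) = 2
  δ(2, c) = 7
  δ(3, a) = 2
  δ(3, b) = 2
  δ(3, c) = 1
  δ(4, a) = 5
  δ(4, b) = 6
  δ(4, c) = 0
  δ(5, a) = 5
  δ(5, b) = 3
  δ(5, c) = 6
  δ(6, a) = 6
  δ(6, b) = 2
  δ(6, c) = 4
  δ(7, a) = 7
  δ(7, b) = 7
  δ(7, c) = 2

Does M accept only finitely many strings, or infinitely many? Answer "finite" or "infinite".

State 0 is reachable from the start and can reach an accepting state, and it lies on the cycle 0 → 6 → 4 → 0.
Traversing that cycle any number of times yields accepted strings of unbounded length, so the language is infinite.

infinite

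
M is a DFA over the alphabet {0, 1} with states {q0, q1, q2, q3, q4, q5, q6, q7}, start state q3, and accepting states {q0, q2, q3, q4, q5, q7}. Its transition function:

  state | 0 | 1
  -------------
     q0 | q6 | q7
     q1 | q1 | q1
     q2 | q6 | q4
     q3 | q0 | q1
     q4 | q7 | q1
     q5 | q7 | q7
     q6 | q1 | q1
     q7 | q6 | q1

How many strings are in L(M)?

The useful subgraph on states {q0, q3, q7} is acyclic, so L(M) is finite; the longest accepting path visits 3 useful states, giving maximum string length 2.
Counting accepting paths from q3 by length: 1 of length 0, 1 of length 1, 1 of length 2. Total 3.

3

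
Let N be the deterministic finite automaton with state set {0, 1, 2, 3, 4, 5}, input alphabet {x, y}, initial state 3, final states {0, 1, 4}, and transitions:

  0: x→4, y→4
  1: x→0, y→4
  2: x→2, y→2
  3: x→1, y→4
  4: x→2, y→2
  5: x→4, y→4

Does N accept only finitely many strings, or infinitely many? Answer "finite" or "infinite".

finite

The useful states (reachable from 3 and able to reach an accepting state) are {0, 1, 3, 4}.
Restricted to these states the transition graph has no cycle, so every accepting path has bounded length and L is finite.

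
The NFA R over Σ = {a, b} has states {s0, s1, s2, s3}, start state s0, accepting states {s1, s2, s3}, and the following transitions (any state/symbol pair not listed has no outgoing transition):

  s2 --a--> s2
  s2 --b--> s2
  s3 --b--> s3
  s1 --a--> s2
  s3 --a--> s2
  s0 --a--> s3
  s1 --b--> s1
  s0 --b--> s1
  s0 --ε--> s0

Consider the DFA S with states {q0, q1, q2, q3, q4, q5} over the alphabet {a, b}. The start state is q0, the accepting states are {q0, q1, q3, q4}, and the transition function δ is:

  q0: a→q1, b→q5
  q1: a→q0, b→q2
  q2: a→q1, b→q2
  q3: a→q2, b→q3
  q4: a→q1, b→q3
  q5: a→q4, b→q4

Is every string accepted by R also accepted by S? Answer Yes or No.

The string b is in L(R) but not in L(S).
So L(R) ⊄ L(S).

No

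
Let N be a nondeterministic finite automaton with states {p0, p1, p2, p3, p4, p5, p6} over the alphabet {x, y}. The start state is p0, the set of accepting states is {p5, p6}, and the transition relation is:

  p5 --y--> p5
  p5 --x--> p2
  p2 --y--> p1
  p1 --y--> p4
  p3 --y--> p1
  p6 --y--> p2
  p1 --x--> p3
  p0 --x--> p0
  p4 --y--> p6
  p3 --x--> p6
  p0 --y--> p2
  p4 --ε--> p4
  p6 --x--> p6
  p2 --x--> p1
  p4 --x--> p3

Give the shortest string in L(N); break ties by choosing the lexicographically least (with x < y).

yxxx

A breadth-first search from p0 reaches an accepting state first via the path p0 → p2 → p1 → p3 → p6 on input yxxx.
No string of length < 4 is accepted (BFS exhausts all shorter strings without reaching an accepting state), and yxxx is the lexicographically least accepting string of length 4.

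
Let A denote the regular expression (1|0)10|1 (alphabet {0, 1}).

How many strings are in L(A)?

3

The expression has no Kleene star, so L(A) is finite. Expanding the alternatives gives {1, 010, 110}.
That is 1 of length 1, 2 of length 3: 3 strings in all.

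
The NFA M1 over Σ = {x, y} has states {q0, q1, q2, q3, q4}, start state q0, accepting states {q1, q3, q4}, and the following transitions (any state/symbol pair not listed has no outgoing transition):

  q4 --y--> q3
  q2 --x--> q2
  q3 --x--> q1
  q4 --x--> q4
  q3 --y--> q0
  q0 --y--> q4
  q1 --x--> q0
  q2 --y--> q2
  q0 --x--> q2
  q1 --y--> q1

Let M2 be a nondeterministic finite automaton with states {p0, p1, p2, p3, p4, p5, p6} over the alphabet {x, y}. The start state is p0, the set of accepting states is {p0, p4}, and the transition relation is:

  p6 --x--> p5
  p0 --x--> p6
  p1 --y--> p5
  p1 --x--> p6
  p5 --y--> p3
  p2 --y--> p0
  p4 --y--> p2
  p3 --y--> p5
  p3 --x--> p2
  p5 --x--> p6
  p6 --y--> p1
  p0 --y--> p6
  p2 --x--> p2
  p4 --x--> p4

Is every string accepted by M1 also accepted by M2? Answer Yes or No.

The string y is in L(M1) but not in L(M2).
So L(M1) ⊄ L(M2).

No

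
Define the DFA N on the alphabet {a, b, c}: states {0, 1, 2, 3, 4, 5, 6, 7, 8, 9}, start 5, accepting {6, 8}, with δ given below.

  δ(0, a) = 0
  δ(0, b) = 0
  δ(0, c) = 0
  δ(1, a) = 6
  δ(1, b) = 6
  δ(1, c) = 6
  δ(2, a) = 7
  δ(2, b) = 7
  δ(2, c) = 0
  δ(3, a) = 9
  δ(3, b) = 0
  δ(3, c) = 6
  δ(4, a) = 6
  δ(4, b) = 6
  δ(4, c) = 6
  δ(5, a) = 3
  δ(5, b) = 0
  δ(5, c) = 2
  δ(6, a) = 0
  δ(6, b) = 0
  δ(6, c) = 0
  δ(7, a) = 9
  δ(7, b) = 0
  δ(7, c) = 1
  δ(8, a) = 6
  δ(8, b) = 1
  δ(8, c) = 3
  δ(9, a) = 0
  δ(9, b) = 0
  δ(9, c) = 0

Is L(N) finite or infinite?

The useful states (reachable from 5 and able to reach an accepting state) are {1, 2, 3, 5, 6, 7}.
Restricted to these states the transition graph has no cycle, so every accepting path has bounded length and L is finite.

finite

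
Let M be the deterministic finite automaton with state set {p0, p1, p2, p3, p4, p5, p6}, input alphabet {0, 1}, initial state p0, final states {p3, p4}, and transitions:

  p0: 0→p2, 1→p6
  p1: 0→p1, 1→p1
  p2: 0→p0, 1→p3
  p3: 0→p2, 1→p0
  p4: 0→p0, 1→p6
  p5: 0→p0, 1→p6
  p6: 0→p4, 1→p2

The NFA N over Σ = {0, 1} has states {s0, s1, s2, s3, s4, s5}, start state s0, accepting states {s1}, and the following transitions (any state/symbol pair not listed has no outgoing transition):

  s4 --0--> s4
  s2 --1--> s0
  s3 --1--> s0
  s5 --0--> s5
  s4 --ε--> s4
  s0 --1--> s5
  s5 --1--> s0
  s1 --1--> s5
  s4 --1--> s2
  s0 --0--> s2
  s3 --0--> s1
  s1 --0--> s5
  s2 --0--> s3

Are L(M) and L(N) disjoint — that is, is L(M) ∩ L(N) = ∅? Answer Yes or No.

Yes

Exploring the product automaton M × N from the start pair (p0, s0), following both machines on each input symbol, reaches 16 state pairs: (p0, s0), (p2, s2), (p6, s5), (p0, s3), (p3, s0), (p4, s5), (p2, s0), (p2, s1), (p6, s0), (p0, s5), (p0, s2), (p3, s5), (p4, s2), (p2, s5), (p2, s3), (p0, s1).
M accepts in {p3, p4} and N accepts in {s1}; no reachable pair has both components accepting, so no string drives both machines to acceptance simultaneously and L(M) ∩ L(N) = ∅.
So no string is accepted by both, and the intersection is empty.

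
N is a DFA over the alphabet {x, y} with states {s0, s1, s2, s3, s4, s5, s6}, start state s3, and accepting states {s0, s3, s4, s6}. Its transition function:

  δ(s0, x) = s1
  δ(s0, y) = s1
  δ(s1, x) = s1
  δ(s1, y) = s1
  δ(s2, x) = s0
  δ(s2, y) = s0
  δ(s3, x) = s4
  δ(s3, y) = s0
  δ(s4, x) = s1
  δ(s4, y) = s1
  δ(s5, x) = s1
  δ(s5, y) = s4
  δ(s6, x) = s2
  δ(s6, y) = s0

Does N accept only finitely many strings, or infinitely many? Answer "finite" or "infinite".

The useful states (reachable from s3 and able to reach an accepting state) are {s0, s3, s4}.
Restricted to these states the transition graph has no cycle, so every accepting path has bounded length and L is finite.

finite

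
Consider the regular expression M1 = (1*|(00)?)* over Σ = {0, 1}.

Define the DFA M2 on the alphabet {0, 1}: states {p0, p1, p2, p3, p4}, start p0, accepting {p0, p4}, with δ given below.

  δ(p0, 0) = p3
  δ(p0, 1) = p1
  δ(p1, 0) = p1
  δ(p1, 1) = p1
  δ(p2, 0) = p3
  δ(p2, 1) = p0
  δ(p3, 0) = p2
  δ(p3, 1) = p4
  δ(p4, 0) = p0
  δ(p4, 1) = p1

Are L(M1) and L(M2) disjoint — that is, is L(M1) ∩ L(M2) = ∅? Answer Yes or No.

No

The empty string ε is accepted by both M1 and M2.
Hence L(M1) ∩ L(M2) ≠ ∅.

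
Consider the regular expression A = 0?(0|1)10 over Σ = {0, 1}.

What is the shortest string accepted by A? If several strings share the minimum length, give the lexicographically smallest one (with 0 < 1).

010

By inspection of the expression, no string of length less than 3 matches, and 010 is the lexicographically first match of length 3.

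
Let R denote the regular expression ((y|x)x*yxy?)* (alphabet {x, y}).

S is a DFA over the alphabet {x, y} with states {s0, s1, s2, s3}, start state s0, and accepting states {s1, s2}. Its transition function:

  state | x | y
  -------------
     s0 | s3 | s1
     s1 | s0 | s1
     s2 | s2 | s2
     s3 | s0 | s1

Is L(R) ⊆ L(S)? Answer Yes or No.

The empty string ε is in L(R) but not in L(S).
So L(R) ⊄ L(S).

No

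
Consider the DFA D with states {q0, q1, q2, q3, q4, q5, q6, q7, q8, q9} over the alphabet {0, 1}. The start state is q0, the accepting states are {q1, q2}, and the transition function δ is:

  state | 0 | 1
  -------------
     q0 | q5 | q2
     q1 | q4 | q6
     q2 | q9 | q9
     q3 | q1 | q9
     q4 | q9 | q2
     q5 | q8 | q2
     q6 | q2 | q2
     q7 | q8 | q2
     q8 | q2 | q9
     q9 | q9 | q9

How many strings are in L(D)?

3

The useful subgraph on states {q0, q2, q5, q8} is acyclic, so L(D) is finite; the longest accepting path visits 4 useful states, giving maximum string length 3.
Counting accepting paths from q0 by length: 1 of length 1, 1 of length 2, 1 of length 3. Total 3.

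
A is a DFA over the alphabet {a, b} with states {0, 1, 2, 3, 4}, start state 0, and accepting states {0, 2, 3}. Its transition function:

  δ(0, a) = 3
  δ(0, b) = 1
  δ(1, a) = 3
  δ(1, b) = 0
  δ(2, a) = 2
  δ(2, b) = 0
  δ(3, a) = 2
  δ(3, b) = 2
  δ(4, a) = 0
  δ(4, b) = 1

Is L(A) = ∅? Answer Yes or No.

The empty string ε is accepted: the run 0 ends in the accepting state 0.
Since at least one string is accepted, L(A) is not empty.

No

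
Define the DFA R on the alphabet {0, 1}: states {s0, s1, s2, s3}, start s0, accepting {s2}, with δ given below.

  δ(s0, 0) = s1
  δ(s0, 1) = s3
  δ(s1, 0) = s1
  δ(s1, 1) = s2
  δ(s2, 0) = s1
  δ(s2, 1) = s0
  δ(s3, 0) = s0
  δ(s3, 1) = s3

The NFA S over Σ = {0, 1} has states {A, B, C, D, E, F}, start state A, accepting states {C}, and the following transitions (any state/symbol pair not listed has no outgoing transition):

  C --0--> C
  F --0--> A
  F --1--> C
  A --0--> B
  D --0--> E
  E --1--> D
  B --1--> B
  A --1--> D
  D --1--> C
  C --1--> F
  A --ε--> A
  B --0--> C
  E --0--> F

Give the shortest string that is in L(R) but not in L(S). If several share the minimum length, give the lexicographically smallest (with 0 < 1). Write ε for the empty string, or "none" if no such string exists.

The string 01 is accepted by R but not by S.
No shorter string lies in the difference, and 01 is the lexicographically first length-2 string in L(R) \ L(S).

01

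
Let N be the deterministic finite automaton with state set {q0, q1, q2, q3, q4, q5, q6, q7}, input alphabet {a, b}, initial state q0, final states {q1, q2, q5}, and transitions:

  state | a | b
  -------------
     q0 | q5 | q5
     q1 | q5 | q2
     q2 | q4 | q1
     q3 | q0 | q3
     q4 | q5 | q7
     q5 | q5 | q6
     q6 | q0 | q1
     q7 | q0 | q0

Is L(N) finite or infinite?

State q5 is reachable from the start and can reach an accepting state, and it lies on the cycle q5 → q5.
Traversing that cycle any number of times yields accepted strings of unbounded length, so the language is infinite.

infinite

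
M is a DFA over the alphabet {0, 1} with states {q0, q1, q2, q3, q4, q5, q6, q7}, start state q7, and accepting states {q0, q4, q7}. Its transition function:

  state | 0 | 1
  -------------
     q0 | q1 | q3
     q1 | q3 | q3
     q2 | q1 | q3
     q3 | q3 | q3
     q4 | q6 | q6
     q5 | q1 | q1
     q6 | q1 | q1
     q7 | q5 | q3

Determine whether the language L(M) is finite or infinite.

finite

The useful states (reachable from q7 and able to reach an accepting state) are {q7}.
Restricted to these states the transition graph has no cycle, so every accepting path has bounded length and L is finite.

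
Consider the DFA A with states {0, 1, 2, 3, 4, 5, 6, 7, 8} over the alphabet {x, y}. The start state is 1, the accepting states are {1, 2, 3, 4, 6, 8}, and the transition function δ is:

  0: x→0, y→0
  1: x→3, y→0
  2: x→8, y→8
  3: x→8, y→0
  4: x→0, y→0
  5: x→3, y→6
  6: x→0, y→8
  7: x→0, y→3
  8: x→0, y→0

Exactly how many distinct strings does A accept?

The useful subgraph on states {1, 3, 8} is acyclic, so L(A) is finite; the longest accepting path visits 3 useful states, giving maximum string length 2.
Counting accepting paths from 1 by length: 1 of length 0, 1 of length 1, 1 of length 2. Total 3.

3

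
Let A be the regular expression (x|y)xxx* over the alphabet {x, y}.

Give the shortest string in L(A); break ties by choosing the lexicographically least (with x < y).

By inspection of the expression, no string of length less than 3 matches, and xxx is the lexicographically first match of length 3.

xxx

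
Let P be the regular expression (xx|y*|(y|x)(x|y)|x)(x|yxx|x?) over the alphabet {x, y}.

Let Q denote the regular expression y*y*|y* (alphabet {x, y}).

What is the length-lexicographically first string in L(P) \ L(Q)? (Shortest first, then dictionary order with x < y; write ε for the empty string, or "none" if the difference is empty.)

x

The string x is accepted by P but not by Q.
No shorter string lies in the difference, and x is the lexicographically first length-1 string in L(P) \ L(Q).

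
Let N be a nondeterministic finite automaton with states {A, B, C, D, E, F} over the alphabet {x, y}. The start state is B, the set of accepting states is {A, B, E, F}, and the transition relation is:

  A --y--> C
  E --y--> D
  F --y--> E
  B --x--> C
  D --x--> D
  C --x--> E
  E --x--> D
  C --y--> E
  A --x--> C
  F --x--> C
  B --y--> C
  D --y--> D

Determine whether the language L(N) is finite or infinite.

finite

The useful states (reachable from B and able to reach an accepting state) are {B, C, E}.
Restricted to these states the transition graph has no cycle, so every accepting path has bounded length and L is finite.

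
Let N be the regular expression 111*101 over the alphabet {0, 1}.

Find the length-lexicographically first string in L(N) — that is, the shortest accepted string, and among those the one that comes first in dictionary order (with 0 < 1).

By inspection of the expression, no string of length less than 5 matches, and 11101 is the lexicographically first match of length 5.

11101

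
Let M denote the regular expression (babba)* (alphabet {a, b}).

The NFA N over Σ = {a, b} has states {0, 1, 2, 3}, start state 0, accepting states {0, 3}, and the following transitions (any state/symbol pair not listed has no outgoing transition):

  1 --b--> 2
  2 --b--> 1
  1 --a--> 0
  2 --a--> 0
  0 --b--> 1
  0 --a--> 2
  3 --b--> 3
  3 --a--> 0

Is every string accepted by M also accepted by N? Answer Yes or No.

Converting the expression M to a DFA (subset construction, then merging equivalent states) gives the minimal DFA with states {m0, m1, m2, m3, m4, m5}, start state m0, accepting states {m0} and transitions m0: a→m1, b→m2; m1: a→m1, b→m1; m2: a→m3, b→m1; m3: a→m1, b→m4; m4: a→m1, b→m5; m5: a→m0, b→m1.
Exploring the product automaton M × N from the start pair (m0, 0), following both machines on each input symbol, reaches 8 state pairs: (m0, 0), (m1, 2), (m2, 1), (m1, 0), (m1, 1), (m3, 0), (m4, 1), (m5, 2).
M accepts in {m0} and N accepts in {0, 3}. The reachable pairs whose M-component is accepting are (m0, 0); in each of them the N-component is accepting too, so the product for L(M) \ L(N) (M-component accepting, N-component rejecting) has no reachable accepting pair and the difference is empty.
Hence every string in L(M) is also in L(N).

Yes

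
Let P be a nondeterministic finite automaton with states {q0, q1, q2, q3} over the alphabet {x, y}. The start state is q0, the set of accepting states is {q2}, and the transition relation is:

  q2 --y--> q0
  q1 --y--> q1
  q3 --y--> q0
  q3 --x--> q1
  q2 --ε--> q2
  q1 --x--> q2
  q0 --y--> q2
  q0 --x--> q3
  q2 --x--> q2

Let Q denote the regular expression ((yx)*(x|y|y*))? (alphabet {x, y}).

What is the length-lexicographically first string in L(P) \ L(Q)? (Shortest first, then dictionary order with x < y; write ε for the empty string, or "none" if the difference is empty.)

xxx

The string xxx is accepted by P but not by Q.
No shorter string lies in the difference, and xxx is the lexicographically first length-3 string in L(P) \ L(Q).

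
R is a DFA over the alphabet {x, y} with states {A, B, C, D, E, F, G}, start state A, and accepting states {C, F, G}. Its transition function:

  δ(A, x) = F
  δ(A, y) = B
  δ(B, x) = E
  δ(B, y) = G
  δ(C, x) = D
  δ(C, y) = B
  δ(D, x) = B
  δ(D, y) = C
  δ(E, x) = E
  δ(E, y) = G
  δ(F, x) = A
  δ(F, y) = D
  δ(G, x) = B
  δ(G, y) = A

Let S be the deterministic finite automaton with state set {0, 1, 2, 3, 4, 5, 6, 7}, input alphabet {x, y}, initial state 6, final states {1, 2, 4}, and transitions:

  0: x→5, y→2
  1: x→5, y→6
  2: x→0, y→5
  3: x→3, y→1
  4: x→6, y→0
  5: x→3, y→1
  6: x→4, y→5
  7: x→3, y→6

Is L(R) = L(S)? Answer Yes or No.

Yes

Exploring the product automaton R × S from the start pair (A, 6), following both machines on each input symbol, reaches 7 state pairs: (A, 6), (F, 4), (B, 5), (D, 0), (E, 3), (G, 1), (C, 2).
R accepts in {C, F, G} and S accepts in {1, 2, 4}. In every reachable pair the two components are either both accepting — (F, 4), (G, 1), (C, 2) — or both non-accepting, so no string is accepted by exactly one of the machines: L(R) \ L(S) and L(S) \ L(R) are both empty.
Hence every string is accepted by R iff it is accepted by S, and the two languages coincide.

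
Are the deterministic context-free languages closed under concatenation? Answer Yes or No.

Take L₁ = {ε, c} (finite, hence regular and DCFL) and L₂ = {c aⁿbⁿ : n≥0} ∪ {cc aⁿb²ⁿ : n≥0} (a DCFL: the number of leading c's tells the DPDA whether to pop one stack symbol per b or per two b's). Then L₁L₂ ∩ cca⁺b* = {cc aⁿbⁿ : n≥1} ∪ {cc aⁿb²ⁿ : n≥1}. If L₁L₂ were a DCFL, so would be this intersection with a regular set, and a DPDA for it started from its configuration after reading cc would accept {aⁿbⁿ : n≥1} ∪ {aⁿb²ⁿ : n≥1}, which no deterministic PDA accepts (a DPDA for it would have a single run on aⁿb²ⁿ, accepting after the prefix aⁿbⁿ and accepting again after n more b's; an ordinary PDA that simulates it on a's and b's and, at any moment when it is accepting, may switch to reading only a fresh letter d while feeding each d to the simulation as a b, would accept aⁱbʲdᵏ (k≥1) exactly when both aⁱbʲ and aⁱbʲ⁺ᵏ are in the language, i.e. its language intersected with the regular set a*b*d⁺ would be exactly {aⁿbⁿdⁿ : n≥1} — impossible, since context-free languages are closed under intersection with regular sets and {aⁿbⁿdⁿ} is not context-free). Hence L₁L₂ is not a DCFL.

No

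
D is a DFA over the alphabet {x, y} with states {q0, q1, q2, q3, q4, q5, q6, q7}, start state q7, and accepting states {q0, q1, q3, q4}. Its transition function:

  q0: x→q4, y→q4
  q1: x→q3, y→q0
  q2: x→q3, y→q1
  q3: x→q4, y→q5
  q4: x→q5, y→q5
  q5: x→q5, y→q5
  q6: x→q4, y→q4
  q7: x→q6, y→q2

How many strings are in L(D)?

10

The useful subgraph on states {q0, q1, q2, q3, q4, q6, q7} is acyclic, so L(D) is finite; the longest accepting path visits 5 useful states, giving maximum string length 4.
Counting accepting paths from q7 by length: 4 of length 2, 3 of length 3, 3 of length 4. Total 10.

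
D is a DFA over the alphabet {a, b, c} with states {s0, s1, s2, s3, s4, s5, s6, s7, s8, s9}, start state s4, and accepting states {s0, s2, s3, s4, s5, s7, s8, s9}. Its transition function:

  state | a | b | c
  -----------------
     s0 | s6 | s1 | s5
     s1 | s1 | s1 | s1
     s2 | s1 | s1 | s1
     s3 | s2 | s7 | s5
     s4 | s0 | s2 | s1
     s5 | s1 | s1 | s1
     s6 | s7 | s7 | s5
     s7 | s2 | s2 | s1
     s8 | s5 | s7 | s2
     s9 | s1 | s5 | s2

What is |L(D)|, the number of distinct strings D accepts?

11

The useful subgraph on states {s0, s2, s4, s5, s6, s7} is acyclic, so L(D) is finite; the longest accepting path visits 5 useful states, giving maximum string length 4.
Counting accepting paths from s4 by length: 1 of length 0, 2 of length 1, 1 of length 2, 3 of length 3, 4 of length 4. Total 11.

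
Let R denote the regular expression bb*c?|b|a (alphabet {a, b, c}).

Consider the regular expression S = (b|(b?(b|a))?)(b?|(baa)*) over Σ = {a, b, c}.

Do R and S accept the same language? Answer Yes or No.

No

The string bc is accepted by R but rejected by S.
So L(R) ≠ L(S).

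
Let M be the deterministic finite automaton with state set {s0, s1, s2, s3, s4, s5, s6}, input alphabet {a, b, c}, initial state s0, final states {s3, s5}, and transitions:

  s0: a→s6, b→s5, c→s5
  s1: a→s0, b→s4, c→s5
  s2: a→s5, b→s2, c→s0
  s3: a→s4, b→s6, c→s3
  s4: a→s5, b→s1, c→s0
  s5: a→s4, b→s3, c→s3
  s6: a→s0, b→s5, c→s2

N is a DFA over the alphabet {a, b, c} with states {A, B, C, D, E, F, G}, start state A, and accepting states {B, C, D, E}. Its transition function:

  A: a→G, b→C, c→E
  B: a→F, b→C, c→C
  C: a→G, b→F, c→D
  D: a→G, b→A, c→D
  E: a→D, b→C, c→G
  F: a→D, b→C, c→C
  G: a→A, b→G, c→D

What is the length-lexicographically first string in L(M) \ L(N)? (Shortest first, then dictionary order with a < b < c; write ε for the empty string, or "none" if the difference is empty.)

ab

The string ab is accepted by M but not by N.
No shorter string lies in the difference, and ab is the lexicographically first length-2 string in L(M) \ L(N).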